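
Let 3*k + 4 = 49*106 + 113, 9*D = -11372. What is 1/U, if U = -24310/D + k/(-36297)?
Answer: 619154226/11881978087 ≈ 0.052109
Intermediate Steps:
D = -11372/9 (D = (1/9)*(-11372) = -11372/9 ≈ -1263.6)
k = 5303/3 (k = -4/3 + (49*106 + 113)/3 = -4/3 + (5194 + 113)/3 = -4/3 + (1/3)*5307 = -4/3 + 1769 = 5303/3 ≈ 1767.7)
U = 11881978087/619154226 (U = -24310/(-11372/9) + (5303/3)/(-36297) = -24310*(-9/11372) + (5303/3)*(-1/36297) = 109395/5686 - 5303/108891 = 11881978087/619154226 ≈ 19.191)
1/U = 1/(11881978087/619154226) = 619154226/11881978087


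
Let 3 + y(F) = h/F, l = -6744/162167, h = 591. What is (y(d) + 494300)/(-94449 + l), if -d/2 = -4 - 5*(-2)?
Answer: -106867566499/20422023636 ≈ -5.2330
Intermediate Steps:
d = -12 (d = -2*(-4 - 5*(-2)) = -2*(-4 + 10) = -2*6 = -12)
l = -6744/162167 (l = -6744*1/162167 = -6744/162167 ≈ -0.041587)
y(F) = -3 + 591/F
(y(d) + 494300)/(-94449 + l) = ((-3 + 591/(-12)) + 494300)/(-94449 - 6744/162167) = ((-3 + 591*(-1/12)) + 494300)/(-15316517727/162167) = ((-3 - 197/4) + 494300)*(-162167/15316517727) = (-209/4 + 494300)*(-162167/15316517727) = (1976991/4)*(-162167/15316517727) = -106867566499/20422023636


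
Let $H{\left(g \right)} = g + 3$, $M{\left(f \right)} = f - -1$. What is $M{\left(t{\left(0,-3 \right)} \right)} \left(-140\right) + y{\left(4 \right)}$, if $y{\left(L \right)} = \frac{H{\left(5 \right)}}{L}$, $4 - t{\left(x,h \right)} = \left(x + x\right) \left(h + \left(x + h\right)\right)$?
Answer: $-698$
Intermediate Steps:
$t{\left(x,h \right)} = 4 - 2 x \left(x + 2 h\right)$ ($t{\left(x,h \right)} = 4 - \left(x + x\right) \left(h + \left(x + h\right)\right) = 4 - 2 x \left(h + \left(h + x\right)\right) = 4 - 2 x \left(x + 2 h\right)$)
$M{\left(f \right)} = 1 + f$ ($M{\left(f \right)} = f + 1 = 1 + f$)
$H{\left(g \right)} = 3 + g$
$y{\left(L \right)} = \frac{8}{L}$ ($y{\left(L \right)} = \frac{3 + 5}{L} = \frac{8}{L}$)
$M{\left(t{\left(0,-3 \right)} \right)} \left(-140\right) + y{\left(4 \right)} = \left(1 - \left(-4 + 0 + 0\right)\right) \left(-140\right) + \frac{8}{4} = \left(1 + \left(4 - 0 + 0\right)\right) \left(-140\right) + 8 \cdot \frac{1}{4} = \left(1 + \left(4 + 0 + 0\right)\right) \left(-140\right) + 2 = \left(1 + 4\right) \left(-140\right) + 2 = 5 \left(-140\right) + 2 = -700 + 2 = -698$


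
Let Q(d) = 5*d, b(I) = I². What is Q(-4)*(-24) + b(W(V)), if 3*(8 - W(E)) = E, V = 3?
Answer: 529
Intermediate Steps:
W(E) = 8 - E/3
Q(-4)*(-24) + b(W(V)) = (5*(-4))*(-24) + (8 - ⅓*3)² = -20*(-24) + (8 - 1)² = 480 + 7² = 480 + 49 = 529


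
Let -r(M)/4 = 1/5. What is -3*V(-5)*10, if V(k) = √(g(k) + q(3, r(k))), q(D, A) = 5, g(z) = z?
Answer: 0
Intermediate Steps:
r(M) = -⅘ (r(M) = -4/5 = -4*⅕ = -⅘)
V(k) = √(5 + k) (V(k) = √(k + 5) = √(5 + k))
-3*V(-5)*10 = -3*√(5 - 5)*10 = -3*√0*10 = -3*0*10 = 0*10 = 0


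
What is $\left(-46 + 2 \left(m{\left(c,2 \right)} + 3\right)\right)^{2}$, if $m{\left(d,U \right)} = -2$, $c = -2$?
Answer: $1936$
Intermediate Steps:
$\left(-46 + 2 \left(m{\left(c,2 \right)} + 3\right)\right)^{2} = \left(-46 + 2 \left(-2 + 3\right)\right)^{2} = \left(-46 + 2 \cdot 1\right)^{2} = \left(-46 + 2\right)^{2} = \left(-44\right)^{2} = 1936$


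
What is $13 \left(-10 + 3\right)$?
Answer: $-91$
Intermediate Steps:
$13 \left(-10 + 3\right) = 13 \left(-7\right) = -91$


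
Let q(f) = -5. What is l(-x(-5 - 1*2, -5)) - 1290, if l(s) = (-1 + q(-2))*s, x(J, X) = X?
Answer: -1320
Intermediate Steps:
l(s) = -6*s (l(s) = (-1 - 5)*s = -6*s)
l(-x(-5 - 1*2, -5)) - 1290 = -(-6)*(-5) - 1290 = -6*5 - 1290 = -30 - 1290 = -1320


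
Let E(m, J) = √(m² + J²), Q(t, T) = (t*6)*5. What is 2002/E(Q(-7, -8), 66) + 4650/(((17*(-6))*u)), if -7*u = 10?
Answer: 1085/34 + 1001*√1346/4038 ≈ 41.007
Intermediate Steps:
u = -10/7 (u = -⅐*10 = -10/7 ≈ -1.4286)
Q(t, T) = 30*t (Q(t, T) = (6*t)*5 = 30*t)
E(m, J) = √(J² + m²)
2002/E(Q(-7, -8), 66) + 4650/(((17*(-6))*u)) = 2002/(√(66² + (30*(-7))²)) + 4650/(((17*(-6))*(-10/7))) = 2002/(√(4356 + (-210)²)) + 4650/((-102*(-10/7))) = 2002/(√(4356 + 44100)) + 4650/(1020/7) = 2002/(√48456) + 4650*(7/1020) = 2002/((6*√1346)) + 1085/34 = 2002*(√1346/8076) + 1085/34 = 1001*√1346/4038 + 1085/34 = 1085/34 + 1001*√1346/4038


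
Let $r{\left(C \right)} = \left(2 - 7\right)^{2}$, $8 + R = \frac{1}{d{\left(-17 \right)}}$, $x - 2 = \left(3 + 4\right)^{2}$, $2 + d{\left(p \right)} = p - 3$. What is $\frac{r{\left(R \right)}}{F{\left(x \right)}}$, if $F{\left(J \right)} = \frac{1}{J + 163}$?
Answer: $5350$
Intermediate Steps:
$d{\left(p \right)} = -5 + p$ ($d{\left(p \right)} = -2 + \left(p - 3\right) = -2 + \left(-3 + p\right) = -5 + p$)
$x = 51$ ($x = 2 + \left(3 + 4\right)^{2} = 2 + 7^{2} = 2 + 49 = 51$)
$R = - \frac{177}{22}$ ($R = -8 + \frac{1}{-5 - 17} = -8 + \frac{1}{-22} = -8 - \frac{1}{22} = - \frac{177}{22} \approx -8.0455$)
$r{\left(C \right)} = 25$ ($r{\left(C \right)} = \left(-5\right)^{2} = 25$)
$F{\left(J \right)} = \frac{1}{163 + J}$
$\frac{r{\left(R \right)}}{F{\left(x \right)}} = \frac{25}{\frac{1}{163 + 51}} = \frac{25}{\frac{1}{214}} = 25 \frac{1}{\frac{1}{214}} = 25 \cdot 214 = 5350$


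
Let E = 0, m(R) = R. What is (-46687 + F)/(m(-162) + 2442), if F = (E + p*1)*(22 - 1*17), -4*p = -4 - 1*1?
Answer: -62241/3040 ≈ -20.474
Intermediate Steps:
p = 5/4 (p = -(-4 - 1*1)/4 = -(-4 - 1)/4 = -¼*(-5) = 5/4 ≈ 1.2500)
F = 25/4 (F = (0 + (5/4)*1)*(22 - 1*17) = (0 + 5/4)*(22 - 17) = (5/4)*5 = 25/4 ≈ 6.2500)
(-46687 + F)/(m(-162) + 2442) = (-46687 + 25/4)/(-162 + 2442) = -186723/4/2280 = -186723/4*1/2280 = -62241/3040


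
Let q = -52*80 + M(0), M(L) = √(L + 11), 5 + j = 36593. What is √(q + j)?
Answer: √(32428 + √11) ≈ 180.09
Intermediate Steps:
j = 36588 (j = -5 + 36593 = 36588)
M(L) = √(11 + L)
q = -4160 + √11 (q = -52*80 + √(11 + 0) = -4160 + √11 ≈ -4156.7)
√(q + j) = √((-4160 + √11) + 36588) = √(32428 + √11)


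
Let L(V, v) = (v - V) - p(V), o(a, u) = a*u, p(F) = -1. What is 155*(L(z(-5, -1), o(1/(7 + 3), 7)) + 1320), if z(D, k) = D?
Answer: 411277/2 ≈ 2.0564e+5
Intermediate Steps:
L(V, v) = 1 + v - V (L(V, v) = (v - V) - 1*(-1) = (v - V) + 1 = 1 + v - V)
155*(L(z(-5, -1), o(1/(7 + 3), 7)) + 1320) = 155*((1 + 7/(7 + 3) - 1*(-5)) + 1320) = 155*((1 + 7/10 + 5) + 1320) = 155*(67/10 + 1320) = 155*(13267/10) = 411277/2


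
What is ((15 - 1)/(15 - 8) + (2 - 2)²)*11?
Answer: 22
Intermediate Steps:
((15 - 1)/(15 - 8) + (2 - 2)²)*11 = (14/7 + 0²)*11 = (14*(⅐) + 0)*11 = (2 + 0)*11 = 2*11 = 22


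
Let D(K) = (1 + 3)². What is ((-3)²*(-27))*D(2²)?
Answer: -3888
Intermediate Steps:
D(K) = 16 (D(K) = 4² = 16)
((-3)²*(-27))*D(2²) = ((-3)²*(-27))*16 = (9*(-27))*16 = -243*16 = -3888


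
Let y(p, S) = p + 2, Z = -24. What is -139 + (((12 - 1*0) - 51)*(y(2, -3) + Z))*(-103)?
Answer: -80479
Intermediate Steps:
y(p, S) = 2 + p
-139 + (((12 - 1*0) - 51)*(y(2, -3) + Z))*(-103) = -139 + (((12 - 1*0) - 51)*((2 + 2) - 24))*(-103) = -139 + (((12 + 0) - 51)*(4 - 24))*(-103) = -139 + ((12 - 51)*(-20))*(-103) = -139 - 39*(-20)*(-103) = -139 + 780*(-103) = -139 - 80340 = -80479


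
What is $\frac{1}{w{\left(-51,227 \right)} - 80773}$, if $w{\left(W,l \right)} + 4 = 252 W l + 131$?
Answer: $- \frac{1}{2998050} \approx -3.3355 \cdot 10^{-7}$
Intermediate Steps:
$w{\left(W,l \right)} = 127 + 252 W l$ ($w{\left(W,l \right)} = -4 + \left(252 W l + 131\right) = -4 + \left(131 + 252 W l\right) = 127 + 252 W l$)
$\frac{1}{w{\left(-51,227 \right)} - 80773} = \frac{1}{\left(127 + 252 \left(-51\right) 227\right) - 80773} = \frac{1}{\left(127 - 2917404\right) - 80773} = \frac{1}{-2917277 - 80773} = \frac{1}{-2998050} = - \frac{1}{2998050}$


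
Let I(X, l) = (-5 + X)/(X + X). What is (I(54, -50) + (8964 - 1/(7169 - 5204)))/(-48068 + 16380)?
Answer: -634145419/2241609120 ≈ -0.28290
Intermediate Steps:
I(X, l) = (-5 + X)/(2*X) (I(X, l) = (-5 + X)/((2*X)) = (-5 + X)*(1/(2*X)) = (-5 + X)/(2*X))
(I(54, -50) + (8964 - 1/(7169 - 5204)))/(-48068 + 16380) = ((1/2)*(-5 + 54)/54 + (8964 - 1/(7169 - 5204)))/(-48068 + 16380) = ((1/2)*(1/54)*49 + (8964 - 1/1965))/(-31688) = (49/108 + (8964 - 1*1/1965))*(-1/31688) = (49/108 + (8964 - 1/1965))*(-1/31688) = (49/108 + 17614259/1965)*(-1/31688) = (634145419/70740)*(-1/31688) = -634145419/2241609120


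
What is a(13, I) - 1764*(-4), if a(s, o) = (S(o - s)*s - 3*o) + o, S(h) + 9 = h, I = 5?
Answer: 6825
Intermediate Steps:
S(h) = -9 + h
a(s, o) = -2*o + s*(-9 + o - s) (a(s, o) = ((-9 + (o - s))*s - 3*o) + o = ((-9 + o - s)*s - 3*o) + o = (s*(-9 + o - s) - 3*o) + o = (-3*o + s*(-9 + o - s)) + o = -2*o + s*(-9 + o - s))
a(13, I) - 1764*(-4) = (-2*5 - 1*13*(9 + 13 - 1*5)) - 1764*(-4) = (-10 - 1*13*(9 + 13 - 5)) - 126*(-56) = (-10 - 1*13*17) + 7056 = (-10 - 221) + 7056 = -231 + 7056 = 6825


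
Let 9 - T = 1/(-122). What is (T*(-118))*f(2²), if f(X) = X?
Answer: -259364/61 ≈ -4251.9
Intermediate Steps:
T = 1099/122 (T = 9 - 1/(-122) = 9 - 1*(-1/122) = 9 + 1/122 = 1099/122 ≈ 9.0082)
(T*(-118))*f(2²) = ((1099/122)*(-118))*2² = -64841/61*4 = -259364/61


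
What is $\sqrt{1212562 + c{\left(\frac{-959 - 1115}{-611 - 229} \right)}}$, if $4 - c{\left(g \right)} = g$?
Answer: $\frac{\sqrt{53474051715}}{210} \approx 1101.2$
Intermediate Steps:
$c{\left(g \right)} = 4 - g$
$\sqrt{1212562 + c{\left(\frac{-959 - 1115}{-611 - 229} \right)}} = \sqrt{1212562 + \left(4 - \frac{-959 - 1115}{-611 - 229}\right)} = \sqrt{1212562 + \left(4 - - \frac{2074}{-840}\right)} = \sqrt{1212562 + \left(4 - \left(-2074\right) \left(- \frac{1}{840}\right)\right)} = \sqrt{1212562 + \left(4 - \frac{1037}{420}\right)} = \sqrt{1212562 + \frac{643}{420}} = \sqrt{\frac{509276683}{420}} = \frac{\sqrt{53474051715}}{210}$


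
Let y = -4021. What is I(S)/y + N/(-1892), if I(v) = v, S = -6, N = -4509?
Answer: 18142041/7607732 ≈ 2.3847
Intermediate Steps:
I(S)/y + N/(-1892) = -6/(-4021) - 4509/(-1892) = -6*(-1/4021) - 4509*(-1/1892) = 6/4021 + 4509/1892 = 18142041/7607732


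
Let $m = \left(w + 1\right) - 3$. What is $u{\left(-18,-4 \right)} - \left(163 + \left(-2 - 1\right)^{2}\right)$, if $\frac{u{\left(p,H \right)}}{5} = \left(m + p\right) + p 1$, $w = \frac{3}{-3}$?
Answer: $-367$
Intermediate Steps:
$w = -1$ ($w = 3 \left(- \frac{1}{3}\right) = -1$)
$m = -3$ ($m = \left(-1 + 1\right) - 3 = 0 - 3 = -3$)
$u{\left(p,H \right)} = -15 + 10 p$ ($u{\left(p,H \right)} = 5 \left(\left(-3 + p\right) + p 1\right) = 5 \left(\left(-3 + p\right) + p\right) = 5 \left(-3 + 2 p\right) = -15 + 10 p$)
$u{\left(-18,-4 \right)} - \left(163 + \left(-2 - 1\right)^{2}\right) = \left(-15 + 10 \left(-18\right)\right) - \left(163 + \left(-2 - 1\right)^{2}\right) = \left(-15 - 180\right) - 172 = -195 - 172 = -367$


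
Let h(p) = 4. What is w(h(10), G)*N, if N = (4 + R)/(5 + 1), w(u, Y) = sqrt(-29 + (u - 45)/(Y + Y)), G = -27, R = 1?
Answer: 25*I*sqrt(366)/108 ≈ 4.4285*I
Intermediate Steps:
w(u, Y) = sqrt(-29 + (-45 + u)/(2*Y)) (w(u, Y) = sqrt(-29 + (-45 + u)/((2*Y))) = sqrt(-29 + (-45 + u)*(1/(2*Y))) = sqrt(-29 + (-45 + u)/(2*Y)))
N = 5/6 (N = (4 + 1)/(5 + 1) = 5/6 ≈ 0.83333)
w(h(10), G)*N = (sqrt(2)*sqrt((-45 + 4 - 58*(-27))/(-27))/2)*(5/6) = (sqrt(2)*sqrt(-(-45 + 4 + 1566)/27)/2)*(5/6) = (sqrt(2)*sqrt(-1/27*1525)/2)*(5/6) = (sqrt(2)*sqrt(-1525/27)/2)*(5/6) = (sqrt(2)*(5*I*sqrt(183)/9)/2)*(5/6) = (5*I*sqrt(366)/18)*(5/6) = 25*I*sqrt(366)/108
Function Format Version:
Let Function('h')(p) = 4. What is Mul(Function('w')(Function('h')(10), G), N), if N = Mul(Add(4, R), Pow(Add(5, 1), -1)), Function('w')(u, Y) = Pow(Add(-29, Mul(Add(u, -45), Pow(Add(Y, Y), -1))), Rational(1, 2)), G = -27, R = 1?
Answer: Mul(Rational(25, 108), I, Pow(366, Rational(1, 2))) ≈ Mul(4.4285, I)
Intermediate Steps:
Function('w')(u, Y) = Pow(Add(-29, Mul(Rational(1, 2), Pow(Y, -1), Add(-45, u))), Rational(1, 2)) (Function('w')(u, Y) = Pow(Add(-29, Mul(Add(-45, u), Pow(Mul(2, Y), -1))), Rational(1, 2)) = Pow(Add(-29, Mul(Add(-45, u), Mul(Rational(1, 2), Pow(Y, -1)))), Rational(1, 2)) = Pow(Add(-29, Mul(Rational(1, 2), Pow(Y, -1), Add(-45, u))), Rational(1, 2)))
N = Rational(5, 6) (N = Mul(Add(4, 1), Pow(Add(5, 1), -1)) = Mul(5, Pow(6, -1)) = Mul(5, Rational(1, 6)) = Rational(5, 6) ≈ 0.83333)
Mul(Function('w')(Function('h')(10), G), N) = Mul(Mul(Rational(1, 2), Pow(2, Rational(1, 2)), Pow(Mul(Pow(-27, -1), Add(-45, 4, Mul(-58, -27))), Rational(1, 2))), Rational(5, 6)) = Mul(Mul(Rational(1, 2), Pow(2, Rational(1, 2)), Pow(Mul(Rational(-1, 27), Add(-45, 4, 1566)), Rational(1, 2))), Rational(5, 6)) = Mul(Mul(Rational(1, 2), Pow(2, Rational(1, 2)), Pow(Mul(Rational(-1, 27), 1525), Rational(1, 2))), Rational(5, 6)) = Mul(Mul(Rational(1, 2), Pow(2, Rational(1, 2)), Pow(Rational(-1525, 27), Rational(1, 2))), Rational(5, 6)) = Mul(Mul(Rational(1, 2), Pow(2, Rational(1, 2)), Mul(Rational(5, 9), I, Pow(183, Rational(1, 2)))), Rational(5, 6)) = Mul(Mul(Rational(5, 18), I, Pow(366, Rational(1, 2))), Rational(5, 6)) = Mul(Rational(25, 108), I, Pow(366, Rational(1, 2)))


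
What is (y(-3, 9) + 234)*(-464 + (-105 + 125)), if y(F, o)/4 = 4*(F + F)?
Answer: -61272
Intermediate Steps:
y(F, o) = 32*F (y(F, o) = 4*(4*(F + F)) = 4*(4*(2*F)) = 4*(8*F) = 32*F)
(y(-3, 9) + 234)*(-464 + (-105 + 125)) = (32*(-3) + 234)*(-464 + (-105 + 125)) = (-96 + 234)*(-464 + 20) = 138*(-444) = -61272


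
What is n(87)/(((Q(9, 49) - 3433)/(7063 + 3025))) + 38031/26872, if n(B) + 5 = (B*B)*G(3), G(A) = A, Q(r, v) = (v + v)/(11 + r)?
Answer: -4733873309693/70861464 ≈ -66805.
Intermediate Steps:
Q(r, v) = 2*v/(11 + r) (Q(r, v) = (2*v)/(11 + r) = 2*v/(11 + r))
n(B) = -5 + 3*B² (n(B) = -5 + (B*B)*3 = -5 + B²*3 = -5 + 3*B²)
n(87)/(((Q(9, 49) - 3433)/(7063 + 3025))) + 38031/26872 = (-5 + 3*87²)/(((2*49/(11 + 9) - 3433)/(7063 + 3025))) + 38031/26872 = (-5 + 3*7569)/(((2*49/20 - 3433)/10088)) + 38031*(1/26872) = (-5 + 22707)/(((2*49*(1/20) - 3433)*(1/10088))) + 38031/26872 = 22702/(((49/10 - 3433)*(1/10088))) + 38031/26872 = 22702/((-34281/10*1/10088)) + 38031/26872 = 22702/(-2637/7760) + 38031/26872 = 22702*(-7760/2637) + 38031/26872 = -176167520/2637 + 38031/26872 = -4733873309693/70861464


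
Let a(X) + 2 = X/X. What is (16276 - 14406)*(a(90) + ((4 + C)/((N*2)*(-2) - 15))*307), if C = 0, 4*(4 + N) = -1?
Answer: 1146310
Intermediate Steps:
N = -17/4 (N = -4 + (¼)*(-1) = -4 - ¼ = -17/4 ≈ -4.2500)
a(X) = -1 (a(X) = -2 + X/X = -2 + 1 = -1)
(16276 - 14406)*(a(90) + ((4 + C)/((N*2)*(-2) - 15))*307) = (16276 - 14406)*(-1 + ((4 + 0)/(-17/4*2*(-2) - 15))*307) = 1870*(-1 + (4/(-17/2*(-2) - 15))*307) = 1870*(-1 + (4/(17 - 15))*307) = 1870*(-1 + (4/2)*307) = 1870*(-1 + (4*(½))*307) = 1870*(-1 + 2*307) = 1870*(-1 + 614) = 1870*613 = 1146310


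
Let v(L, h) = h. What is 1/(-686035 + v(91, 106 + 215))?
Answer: -1/685714 ≈ -1.4583e-6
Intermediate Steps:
1/(-686035 + v(91, 106 + 215)) = 1/(-686035 + (106 + 215)) = 1/(-686035 + 321) = 1/(-685714) = -1/685714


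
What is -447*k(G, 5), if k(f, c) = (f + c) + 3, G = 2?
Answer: -4470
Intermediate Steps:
k(f, c) = 3 + c + f (k(f, c) = (c + f) + 3 = 3 + c + f)
-447*k(G, 5) = -447*(3 + 5 + 2) = -447*10 = -4470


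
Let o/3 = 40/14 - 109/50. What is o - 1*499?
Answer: -173939/350 ≈ -496.97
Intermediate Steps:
o = 711/350 (o = 3*(40/14 - 109/50) = 3*(40*(1/14) - 109*1/50) = 3*(20/7 - 109/50) = 3*(237/350) = 711/350 ≈ 2.0314)
o - 1*499 = 711/350 - 1*499 = 711/350 - 499 = -173939/350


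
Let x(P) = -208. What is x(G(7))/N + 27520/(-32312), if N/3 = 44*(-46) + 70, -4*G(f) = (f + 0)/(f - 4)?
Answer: -9662584/11838309 ≈ -0.81621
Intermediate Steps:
G(f) = -f/(4*(-4 + f)) (G(f) = -(f + 0)/(4*(f - 4)) = -f/(4*(-4 + f)))
N = -5862 (N = 3*(44*(-46) + 70) = 3*(-2024 + 70) = 3*(-1954) = -5862)
x(G(7))/N + 27520/(-32312) = -208/(-5862) + 27520/(-32312) = -208*(-1/5862) + 27520*(-1/32312) = 104/2931 - 3440/4039 = -9662584/11838309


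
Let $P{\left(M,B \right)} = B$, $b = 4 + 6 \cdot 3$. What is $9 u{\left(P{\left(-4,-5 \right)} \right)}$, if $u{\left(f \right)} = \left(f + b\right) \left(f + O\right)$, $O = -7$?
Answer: $-1836$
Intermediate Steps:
$b = 22$ ($b = 4 + 18 = 22$)
$u{\left(f \right)} = \left(-7 + f\right) \left(22 + f\right)$ ($u{\left(f \right)} = \left(f + 22\right) \left(f - 7\right) = \left(22 + f\right) \left(-7 + f\right) = \left(-7 + f\right) \left(22 + f\right)$)
$9 u{\left(P{\left(-4,-5 \right)} \right)} = 9 \left(-154 + \left(-5\right)^{2} + 15 \left(-5\right)\right) = 9 \left(-154 + 25 - 75\right) = 9 \left(-204\right) = -1836$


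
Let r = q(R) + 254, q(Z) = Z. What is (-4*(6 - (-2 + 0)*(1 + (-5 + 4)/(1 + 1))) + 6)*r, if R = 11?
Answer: -5830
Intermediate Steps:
r = 265 (r = 11 + 254 = 265)
(-4*(6 - (-2 + 0)*(1 + (-5 + 4)/(1 + 1))) + 6)*r = (-4*(6 - (-2 + 0)*(1 + (-5 + 4)/(1 + 1))) + 6)*265 = (-4*(6 - (-2)*(1 - 1/2)) + 6)*265 = (-4*(6 - (-2)/2) + 6)*265 = (-4*(6 - 1*(-1)) + 6)*265 = (-4*(6 + 1) + 6)*265 = (-4*7 + 6)*265 = (-28 + 6)*265 = -22*265 = -5830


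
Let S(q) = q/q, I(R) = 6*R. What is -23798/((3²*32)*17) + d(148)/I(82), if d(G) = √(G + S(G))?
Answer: -11899/2448 + √149/492 ≈ -4.8359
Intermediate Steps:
S(q) = 1
d(G) = √(1 + G) (d(G) = √(G + 1) = √(1 + G))
-23798/((3²*32)*17) + d(148)/I(82) = -23798/((3²*32)*17) + √(1 + 148)/((6*82)) = -23798/((9*32)*17) + √149/492 = -23798/(288*17) + √149*(1/492) = -23798/4896 + √149/492 = -23798*1/4896 + √149/492 = -11899/2448 + √149/492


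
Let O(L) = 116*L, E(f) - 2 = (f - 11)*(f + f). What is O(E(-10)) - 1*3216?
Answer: 45736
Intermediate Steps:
E(f) = 2 + 2*f*(-11 + f) (E(f) = 2 + (f - 11)*(f + f) = 2 + (-11 + f)*(2*f) = 2 + 2*f*(-11 + f))
O(E(-10)) - 1*3216 = 116*(2 - 22*(-10) + 2*(-10)**2) - 1*3216 = 116*(2 + 220 + 2*100) - 3216 = 116*(2 + 220 + 200) - 3216 = 116*422 - 3216 = 48952 - 3216 = 45736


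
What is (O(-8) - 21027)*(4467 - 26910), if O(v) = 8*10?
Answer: 470113521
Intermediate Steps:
O(v) = 80
(O(-8) - 21027)*(4467 - 26910) = (80 - 21027)*(4467 - 26910) = -20947*(-22443) = 470113521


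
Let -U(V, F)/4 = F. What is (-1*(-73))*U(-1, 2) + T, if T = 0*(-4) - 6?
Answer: -590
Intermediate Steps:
U(V, F) = -4*F
T = -6 (T = 0 - 6 = -6)
(-1*(-73))*U(-1, 2) + T = (-1*(-73))*(-4*2) - 6 = 73*(-8) - 6 = -584 - 6 = -590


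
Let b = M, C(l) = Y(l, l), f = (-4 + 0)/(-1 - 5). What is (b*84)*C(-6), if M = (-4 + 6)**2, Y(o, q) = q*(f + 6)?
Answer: -13440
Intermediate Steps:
f = 2/3 (f = -4/(-6) = -4*(-1/6) = 2/3 ≈ 0.66667)
Y(o, q) = 20*q/3 (Y(o, q) = q*(2/3 + 6) = q*(20/3) = 20*q/3)
C(l) = 20*l/3
M = 4 (M = 2**2 = 4)
b = 4
(b*84)*C(-6) = (4*84)*((20/3)*(-6)) = 336*(-40) = -13440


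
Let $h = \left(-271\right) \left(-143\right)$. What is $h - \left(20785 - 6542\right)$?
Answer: $24510$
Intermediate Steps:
$h = 38753$
$h - \left(20785 - 6542\right) = 38753 - \left(20785 - 6542\right) = 38753 - 14243 = 24510$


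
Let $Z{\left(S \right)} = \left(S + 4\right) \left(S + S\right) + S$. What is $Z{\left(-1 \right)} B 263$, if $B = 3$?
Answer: $-5523$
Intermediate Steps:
$Z{\left(S \right)} = S + 2 S \left(4 + S\right)$ ($Z{\left(S \right)} = \left(4 + S\right) 2 S + S = 2 S \left(4 + S\right) + S = S + 2 S \left(4 + S\right)$)
$Z{\left(-1 \right)} B 263 = - (9 + 2 \left(-1\right)) 3 \cdot 263 = - (9 - 2) 3 \cdot 263 = \left(-1\right) 7 \cdot 3 \cdot 263 = \left(-7\right) 3 \cdot 263 = \left(-21\right) 263 = -5523$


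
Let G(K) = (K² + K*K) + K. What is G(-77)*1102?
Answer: 12982662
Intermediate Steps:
G(K) = K + 2*K² (G(K) = (K² + K²) + K = 2*K² + K = K + 2*K²)
G(-77)*1102 = -77*(1 + 2*(-77))*1102 = -77*(1 - 154)*1102 = -77*(-153)*1102 = 11781*1102 = 12982662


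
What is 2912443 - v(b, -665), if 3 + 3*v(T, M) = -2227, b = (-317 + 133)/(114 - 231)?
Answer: 8739559/3 ≈ 2.9132e+6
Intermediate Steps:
b = 184/117 (b = -184/(-117) = -184*(-1/117) = 184/117 ≈ 1.5726)
v(T, M) = -2230/3 (v(T, M) = -1 + (1/3)*(-2227) = -1 - 2227/3 = -2230/3)
2912443 - v(b, -665) = 2912443 - 1*(-2230/3) = 2912443 + 2230/3 = 8739559/3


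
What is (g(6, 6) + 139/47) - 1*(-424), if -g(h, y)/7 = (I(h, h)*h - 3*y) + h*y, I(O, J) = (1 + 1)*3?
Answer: 2301/47 ≈ 48.957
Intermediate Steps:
I(O, J) = 6 (I(O, J) = 2*3 = 6)
g(h, y) = -42*h + 21*y - 7*h*y (g(h, y) = -7*((6*h - 3*y) + h*y) = -7*((-3*y + 6*h) + h*y) = -7*(-3*y + 6*h + h*y) = -42*h + 21*y - 7*h*y)
(g(6, 6) + 139/47) - 1*(-424) = ((-42*6 + 21*6 - 7*6*6) + 139/47) - 1*(-424) = ((-252 + 126 - 252) + 139*(1/47)) + 424 = (-378 + 139/47) + 424 = -17627/47 + 424 = 2301/47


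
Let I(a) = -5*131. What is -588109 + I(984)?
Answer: -588764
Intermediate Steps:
I(a) = -655
-588109 + I(984) = -588109 - 655 = -588764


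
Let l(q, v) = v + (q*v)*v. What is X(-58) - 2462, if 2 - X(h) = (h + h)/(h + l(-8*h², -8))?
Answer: -2118593878/861217 ≈ -2460.0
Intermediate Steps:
l(q, v) = v + q*v²
X(h) = 2 - 2*h/(-8 + h - 512*h²) (X(h) = 2 - (h + h)/(h - 8*(1 - 8*h²*(-8))) = 2 - 2*h/(h - 8*(1 + 64*h²)) = 2 - 2*h/(h + (-8 - 512*h²)) = 2 - 2*h/(-8 + h - 512*h²))
X(-58) - 2462 = 16*(1 + 64*(-58)²)/(8 - 1*(-58) + 512*(-58)²) - 2462 = 16*(1 + 64*3364)/(8 + 58 + 512*3364) - 2462 = 16*(1 + 215296)/(8 + 58 + 1722368) - 2462 = 16*215297/1722434 - 2462 = 16*(1/1722434)*215297 - 2462 = 1722376/861217 - 2462 = -2118593878/861217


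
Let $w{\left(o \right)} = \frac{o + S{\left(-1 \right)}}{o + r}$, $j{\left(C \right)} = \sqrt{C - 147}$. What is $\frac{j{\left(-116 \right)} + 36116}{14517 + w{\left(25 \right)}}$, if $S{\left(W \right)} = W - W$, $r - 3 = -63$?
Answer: $\frac{126406}{50807} + \frac{7 i \sqrt{263}}{101614} \approx 2.488 + 0.0011172 i$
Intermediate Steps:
$r = -60$ ($r = 3 - 63 = -60$)
$j{\left(C \right)} = \sqrt{-147 + C}$
$S{\left(W \right)} = 0$
$w{\left(o \right)} = \frac{o}{-60 + o}$ ($w{\left(o \right)} = \frac{o + 0}{o - 60} = \frac{o}{-60 + o}$)
$\frac{j{\left(-116 \right)} + 36116}{14517 + w{\left(25 \right)}} = \frac{\sqrt{-147 - 116} + 36116}{14517 + \frac{25}{-60 + 25}} = \frac{\sqrt{-263} + 36116}{14517 + \frac{25}{-35}} = \frac{i \sqrt{263} + 36116}{14517 + 25 \left(- \frac{1}{35}\right)} = \frac{36116 + i \sqrt{263}}{14517 - \frac{5}{7}} = \frac{36116 + i \sqrt{263}}{\frac{101614}{7}} = \left(36116 + i \sqrt{263}\right) \frac{7}{101614} = \frac{126406}{50807} + \frac{7 i \sqrt{263}}{101614}$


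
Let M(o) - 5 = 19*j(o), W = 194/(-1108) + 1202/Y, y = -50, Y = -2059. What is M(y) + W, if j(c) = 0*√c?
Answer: 4837799/1140686 ≈ 4.2411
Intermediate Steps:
j(c) = 0
W = -865631/1140686 (W = 194/(-1108) + 1202/(-2059) = 194*(-1/1108) + 1202*(-1/2059) = -97/554 - 1202/2059 = -865631/1140686 ≈ -0.75887)
M(o) = 5 (M(o) = 5 + 19*0 = 5 + 0 = 5)
M(y) + W = 5 - 865631/1140686 = 4837799/1140686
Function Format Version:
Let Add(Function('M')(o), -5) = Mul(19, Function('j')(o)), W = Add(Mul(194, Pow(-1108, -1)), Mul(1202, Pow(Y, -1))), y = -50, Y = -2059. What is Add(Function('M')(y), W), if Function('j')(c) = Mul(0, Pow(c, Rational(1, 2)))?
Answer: Rational(4837799, 1140686) ≈ 4.2411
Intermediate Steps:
Function('j')(c) = 0
W = Rational(-865631, 1140686) (W = Add(Mul(194, Pow(-1108, -1)), Mul(1202, Pow(-2059, -1))) = Add(Mul(194, Rational(-1, 1108)), Mul(1202, Rational(-1, 2059))) = Add(Rational(-97, 554), Rational(-1202, 2059)) = Rational(-865631, 1140686) ≈ -0.75887)
Function('M')(o) = 5 (Function('M')(o) = Add(5, Mul(19, 0)) = Add(5, 0) = 5)
Add(Function('M')(y), W) = Add(5, Rational(-865631, 1140686)) = Rational(4837799, 1140686)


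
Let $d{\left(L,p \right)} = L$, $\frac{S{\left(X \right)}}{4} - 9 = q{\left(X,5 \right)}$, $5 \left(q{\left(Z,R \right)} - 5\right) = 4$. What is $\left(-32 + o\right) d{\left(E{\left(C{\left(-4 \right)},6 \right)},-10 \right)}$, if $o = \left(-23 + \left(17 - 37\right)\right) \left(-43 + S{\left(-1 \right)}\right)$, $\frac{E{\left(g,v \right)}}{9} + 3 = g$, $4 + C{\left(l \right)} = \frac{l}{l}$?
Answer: $\frac{196722}{5} \approx 39344.0$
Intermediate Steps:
$q{\left(Z,R \right)} = \frac{29}{5}$ ($q{\left(Z,R \right)} = 5 + \frac{1}{5} \cdot 4 = 5 + \frac{4}{5} = \frac{29}{5}$)
$C{\left(l \right)} = -3$ ($C{\left(l \right)} = -4 + \frac{l}{l} = -4 + 1 = -3$)
$E{\left(g,v \right)} = -27 + 9 g$
$S{\left(X \right)} = \frac{296}{5}$ ($S{\left(X \right)} = 36 + 4 \cdot \frac{29}{5} = 36 + \frac{116}{5} = \frac{296}{5}$)
$o = - \frac{3483}{5}$ ($o = \left(-23 + \left(17 - 37\right)\right) \left(-43 + \frac{296}{5}\right) = \left(-23 - 20\right) \frac{81}{5} = \left(-43\right) \frac{81}{5} = - \frac{3483}{5} \approx -696.6$)
$\left(-32 + o\right) d{\left(E{\left(C{\left(-4 \right)},6 \right)},-10 \right)} = \left(-32 - \frac{3483}{5}\right) \left(-27 + 9 \left(-3\right)\right) = - \frac{3643 \left(-27 - 27\right)}{5} = \left(- \frac{3643}{5}\right) \left(-54\right) = \frac{196722}{5}$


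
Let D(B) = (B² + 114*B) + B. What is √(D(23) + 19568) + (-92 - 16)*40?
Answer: -4320 + √22742 ≈ -4169.2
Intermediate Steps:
D(B) = B² + 115*B
√(D(23) + 19568) + (-92 - 16)*40 = √(23*(115 + 23) + 19568) + (-92 - 16)*40 = √(23*138 + 19568) - 108*40 = √(3174 + 19568) - 4320 = √22742 - 4320 = -4320 + √22742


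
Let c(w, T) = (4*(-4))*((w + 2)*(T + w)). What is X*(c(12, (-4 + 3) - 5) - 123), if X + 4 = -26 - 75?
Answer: 154035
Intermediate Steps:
X = -105 (X = -4 + (-26 - 75) = -4 - 101 = -105)
c(w, T) = -16*(2 + w)*(T + w)
X*(c(12, (-4 + 3) - 5) - 123) = -105*((-32*((-4 + 3) - 5) - 32*12 - 16*12² - 16*((-4 + 3) - 5)*12) - 123) = -105*((-32*(-1 - 5) - 384 - 16*144 - 16*(-1 - 5)*12) - 123) = -105*((-32*(-6) - 384 - 2304 - 16*(-6)*12) - 123) = -105*((192 - 384 - 2304 + 1152) - 123) = -105*(-1344 - 123) = -105*(-1467) = 154035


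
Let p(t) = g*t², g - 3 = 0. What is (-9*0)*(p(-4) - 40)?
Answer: 0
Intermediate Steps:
g = 3 (g = 3 + 0 = 3)
p(t) = 3*t²
(-9*0)*(p(-4) - 40) = (-9*0)*(3*(-4)² - 40) = 0*(3*16 - 40) = 0*(48 - 40) = 0*8 = 0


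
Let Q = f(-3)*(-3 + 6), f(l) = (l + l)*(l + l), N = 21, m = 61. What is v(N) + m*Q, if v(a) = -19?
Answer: 6569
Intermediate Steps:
f(l) = 4*l**2 (f(l) = (2*l)*(2*l) = 4*l**2)
Q = 108 (Q = (4*(-3)**2)*(-3 + 6) = (4*9)*3 = 36*3 = 108)
v(N) + m*Q = -19 + 61*108 = -19 + 6588 = 6569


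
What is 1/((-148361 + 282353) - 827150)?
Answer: -1/693158 ≈ -1.4427e-6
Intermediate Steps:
1/((-148361 + 282353) - 827150) = 1/(133992 - 827150) = 1/(-693158) = -1/693158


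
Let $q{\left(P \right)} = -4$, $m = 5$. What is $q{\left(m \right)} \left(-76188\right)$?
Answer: $304752$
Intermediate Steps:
$q{\left(m \right)} \left(-76188\right) = \left(-4\right) \left(-76188\right) = 304752$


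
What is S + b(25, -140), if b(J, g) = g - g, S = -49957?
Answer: -49957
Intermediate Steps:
b(J, g) = 0
S + b(25, -140) = -49957 + 0 = -49957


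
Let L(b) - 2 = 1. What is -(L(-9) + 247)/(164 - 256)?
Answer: 125/46 ≈ 2.7174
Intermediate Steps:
L(b) = 3 (L(b) = 2 + 1 = 3)
-(L(-9) + 247)/(164 - 256) = -(3 + 247)/(164 - 256) = -250/(-92) = -250*(-1)/92 = -1*(-125/46) = 125/46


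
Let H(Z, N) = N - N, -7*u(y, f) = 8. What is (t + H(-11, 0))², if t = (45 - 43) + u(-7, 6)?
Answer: 36/49 ≈ 0.73469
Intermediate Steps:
u(y, f) = -8/7 (u(y, f) = -⅐*8 = -8/7)
H(Z, N) = 0
t = 6/7 (t = (45 - 43) - 8/7 = 2 - 8/7 = 6/7 ≈ 0.85714)
(t + H(-11, 0))² = (6/7 + 0)² = (6/7)² = 36/49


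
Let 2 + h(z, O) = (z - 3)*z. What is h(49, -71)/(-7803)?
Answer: -2252/7803 ≈ -0.28861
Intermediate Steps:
h(z, O) = -2 + z*(-3 + z) (h(z, O) = -2 + (z - 3)*z = -2 + (-3 + z)*z = -2 + z*(-3 + z))
h(49, -71)/(-7803) = (-2 + 49² - 3*49)/(-7803) = (-2 + 2401 - 147)*(-1/7803) = 2252*(-1/7803) = -2252/7803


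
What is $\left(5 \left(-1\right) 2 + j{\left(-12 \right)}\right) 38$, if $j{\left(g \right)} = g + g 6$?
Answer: $-3572$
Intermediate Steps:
$j{\left(g \right)} = 7 g$ ($j{\left(g \right)} = g + 6 g = 7 g$)
$\left(5 \left(-1\right) 2 + j{\left(-12 \right)}\right) 38 = \left(5 \left(-1\right) 2 + 7 \left(-12\right)\right) 38 = \left(\left(-5\right) 2 - 84\right) 38 = \left(-10 - 84\right) 38 = \left(-94\right) 38 = -3572$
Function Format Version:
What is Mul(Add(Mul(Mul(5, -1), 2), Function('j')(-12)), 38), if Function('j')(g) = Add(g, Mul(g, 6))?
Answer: -3572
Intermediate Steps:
Function('j')(g) = Mul(7, g) (Function('j')(g) = Add(g, Mul(6, g)) = Mul(7, g))
Mul(Add(Mul(Mul(5, -1), 2), Function('j')(-12)), 38) = Mul(Add(Mul(Mul(5, -1), 2), Mul(7, -12)), 38) = Mul(Add(Mul(-5, 2), -84), 38) = Mul(Add(-10, -84), 38) = Mul(-94, 38) = -3572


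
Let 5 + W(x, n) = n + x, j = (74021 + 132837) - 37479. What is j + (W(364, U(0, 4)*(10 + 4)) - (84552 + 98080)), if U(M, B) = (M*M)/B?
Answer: -12894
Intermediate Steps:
U(M, B) = M**2/B
j = 169379 (j = 206858 - 37479 = 169379)
W(x, n) = -5 + n + x (W(x, n) = -5 + (n + x) = -5 + n + x)
j + (W(364, U(0, 4)*(10 + 4)) - (84552 + 98080)) = 169379 + ((-5 + (0**2/4)*(10 + 4) + 364) - (84552 + 98080)) = 169379 + ((-5 + ((1/4)*0)*14 + 364) - 1*182632) = 169379 + ((-5 + 0*14 + 364) - 182632) = 169379 + ((-5 + 0 + 364) - 182632) = 169379 + (359 - 182632) = 169379 - 182273 = -12894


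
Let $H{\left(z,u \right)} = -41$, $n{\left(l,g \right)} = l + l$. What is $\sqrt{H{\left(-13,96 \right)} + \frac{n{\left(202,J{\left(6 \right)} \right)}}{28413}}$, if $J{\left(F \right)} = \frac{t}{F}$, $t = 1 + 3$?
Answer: $\frac{i \sqrt{3676418053}}{9471} \approx 6.402 i$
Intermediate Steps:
$t = 4$
$J{\left(F \right)} = \frac{4}{F}$
$n{\left(l,g \right)} = 2 l$
$\sqrt{H{\left(-13,96 \right)} + \frac{n{\left(202,J{\left(6 \right)} \right)}}{28413}} = \sqrt{-41 + \frac{2 \cdot 202}{28413}} = \sqrt{-41 + 404 \cdot \frac{1}{28413}} = \sqrt{-41 + \frac{404}{28413}} = \sqrt{- \frac{1164529}{28413}} = \frac{i \sqrt{3676418053}}{9471}$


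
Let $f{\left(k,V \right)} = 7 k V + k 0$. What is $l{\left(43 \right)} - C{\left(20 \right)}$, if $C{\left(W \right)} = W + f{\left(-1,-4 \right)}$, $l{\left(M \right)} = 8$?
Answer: $-40$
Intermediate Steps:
$f{\left(k,V \right)} = 7 V k$ ($f{\left(k,V \right)} = 7 V k + 0 = 7 V k$)
$C{\left(W \right)} = 28 + W$ ($C{\left(W \right)} = W + 7 \left(-4\right) \left(-1\right) = W + 28 = 28 + W$)
$l{\left(43 \right)} - C{\left(20 \right)} = 8 - \left(28 + 20\right) = 8 - 48 = -40$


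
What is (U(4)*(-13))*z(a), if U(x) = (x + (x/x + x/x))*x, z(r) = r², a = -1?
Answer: -312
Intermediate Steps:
U(x) = x*(2 + x) (U(x) = (x + (1 + 1))*x = (x + 2)*x = (2 + x)*x = x*(2 + x))
(U(4)*(-13))*z(a) = ((4*(2 + 4))*(-13))*(-1)² = ((4*6)*(-13))*1 = (24*(-13))*1 = -312*1 = -312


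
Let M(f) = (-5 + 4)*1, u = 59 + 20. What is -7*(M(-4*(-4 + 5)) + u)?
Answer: -546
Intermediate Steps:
u = 79
M(f) = -1 (M(f) = -1*1 = -1)
-7*(M(-4*(-4 + 5)) + u) = -7*(-1 + 79) = -7*78 = -546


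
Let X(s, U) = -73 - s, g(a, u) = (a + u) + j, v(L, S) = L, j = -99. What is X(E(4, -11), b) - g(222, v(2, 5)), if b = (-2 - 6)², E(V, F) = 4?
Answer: -202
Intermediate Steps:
g(a, u) = -99 + a + u (g(a, u) = (a + u) - 99 = -99 + a + u)
b = 64 (b = (-8)² = 64)
X(E(4, -11), b) - g(222, v(2, 5)) = (-73 - 1*4) - (-99 + 222 + 2) = (-73 - 4) - 1*125 = -77 - 125 = -202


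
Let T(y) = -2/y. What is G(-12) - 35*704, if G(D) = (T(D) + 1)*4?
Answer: -73906/3 ≈ -24635.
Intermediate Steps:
G(D) = 4 - 8/D (G(D) = (-2/D + 1)*4 = (1 - 2/D)*4 = 4 - 8/D)
G(-12) - 35*704 = (4 - 8/(-12)) - 35*704 = (4 - 8*(-1/12)) - 1*24640 = (4 + 2/3) - 24640 = 14/3 - 24640 = -73906/3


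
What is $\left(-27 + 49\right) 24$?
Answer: $528$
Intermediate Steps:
$\left(-27 + 49\right) 24 = 22 \cdot 24 = 528$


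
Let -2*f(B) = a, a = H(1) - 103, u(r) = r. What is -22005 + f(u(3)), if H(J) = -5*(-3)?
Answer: -21961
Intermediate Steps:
H(J) = 15
a = -88 (a = 15 - 103 = -88)
f(B) = 44 (f(B) = -½*(-88) = 44)
-22005 + f(u(3)) = -22005 + 44 = -21961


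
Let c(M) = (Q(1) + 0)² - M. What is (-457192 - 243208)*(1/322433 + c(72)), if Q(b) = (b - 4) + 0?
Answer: 14227419911200/322433 ≈ 4.4125e+7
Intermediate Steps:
Q(b) = -4 + b (Q(b) = (-4 + b) + 0 = -4 + b)
c(M) = 9 - M (c(M) = ((-4 + 1) + 0)² - M = (-3 + 0)² - M = (-3)² - M = 9 - M)
(-457192 - 243208)*(1/322433 + c(72)) = (-457192 - 243208)*(1/322433 + (9 - 1*72)) = -700400*(1/322433 + (9 - 72)) = -700400*(1/322433 - 63) = -700400*(-20313278/322433) = 14227419911200/322433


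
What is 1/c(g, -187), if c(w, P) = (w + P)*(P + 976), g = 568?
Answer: 1/300609 ≈ 3.3266e-6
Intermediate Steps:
c(w, P) = (976 + P)*(P + w) (c(w, P) = (P + w)*(976 + P) = (976 + P)*(P + w))
1/c(g, -187) = 1/((-187)² + 976*(-187) + 976*568 - 187*568) = 1/(34969 - 182512 + 554368 - 106216) = 1/300609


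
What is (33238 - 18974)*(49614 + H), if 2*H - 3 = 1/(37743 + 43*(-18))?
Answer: 26163534030880/36969 ≈ 7.0772e+8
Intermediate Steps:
H = 55454/36969 (H = 3/2 + 1/(2*(37743 + 43*(-18))) = 3/2 + 1/(2*(37743 - 774)) = 3/2 + (½)/36969 = 3/2 + (½)*(1/36969) = 3/2 + 1/73938 = 55454/36969 ≈ 1.5000)
(33238 - 18974)*(49614 + H) = (33238 - 18974)*(49614 + 55454/36969) = 14264*(1834235420/36969) = 26163534030880/36969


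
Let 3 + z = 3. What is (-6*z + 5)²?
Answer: 25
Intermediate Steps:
z = 0 (z = -3 + 3 = 0)
(-6*z + 5)² = (-6*0 + 5)² = (0 + 5)² = 5² = 25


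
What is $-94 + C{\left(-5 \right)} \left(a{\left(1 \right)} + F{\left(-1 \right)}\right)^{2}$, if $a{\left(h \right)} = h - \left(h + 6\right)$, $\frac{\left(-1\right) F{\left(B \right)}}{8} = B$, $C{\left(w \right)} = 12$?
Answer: $-46$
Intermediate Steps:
$F{\left(B \right)} = - 8 B$
$a{\left(h \right)} = -6$ ($a{\left(h \right)} = h - \left(6 + h\right) = -6$)
$-94 + C{\left(-5 \right)} \left(a{\left(1 \right)} + F{\left(-1 \right)}\right)^{2} = -94 + 12 \left(-6 - -8\right)^{2} = -94 + 12 \left(-6 + 8\right)^{2} = -94 + 12 \cdot 2^{2} = -94 + 12 \cdot 4 = -94 + 48 = -46$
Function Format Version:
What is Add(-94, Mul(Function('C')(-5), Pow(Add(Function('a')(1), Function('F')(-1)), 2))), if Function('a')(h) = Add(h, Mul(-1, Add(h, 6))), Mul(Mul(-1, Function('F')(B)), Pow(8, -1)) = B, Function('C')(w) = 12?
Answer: -46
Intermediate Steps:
Function('F')(B) = Mul(-8, B)
Function('a')(h) = -6 (Function('a')(h) = Add(h, Mul(-1, Add(6, h))) = Add(h, Add(-6, Mul(-1, h))) = -6)
Add(-94, Mul(Function('C')(-5), Pow(Add(Function('a')(1), Function('F')(-1)), 2))) = Add(-94, Mul(12, Pow(Add(-6, Mul(-8, -1)), 2))) = Add(-94, Mul(12, Pow(Add(-6, 8), 2))) = Add(-94, Mul(12, Pow(2, 2))) = Add(-94, Mul(12, 4)) = Add(-94, 48) = -46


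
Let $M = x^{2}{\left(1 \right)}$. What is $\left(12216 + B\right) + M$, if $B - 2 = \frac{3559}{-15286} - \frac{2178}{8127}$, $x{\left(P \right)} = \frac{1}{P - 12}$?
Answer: $\frac{20405610287113}{1670194218} \approx 12218.0$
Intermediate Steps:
$x{\left(P \right)} = \frac{1}{-12 + P}$
$B = \frac{20693527}{13803258}$ ($B = 2 + \left(\frac{3559}{-15286} - \frac{2178}{8127}\right) = 2 + \left(3559 \left(- \frac{1}{15286}\right) - \frac{242}{903}\right) = 2 - \frac{6912989}{13803258} = \frac{20693527}{13803258} \approx 1.4992$)
$M = \frac{1}{121}$ ($M = \left(\frac{1}{-12 + 1}\right)^{2} = \left(\frac{1}{-11}\right)^{2} = \left(- \frac{1}{11}\right)^{2} = \frac{1}{121} \approx 0.0082645$)
$\left(12216 + B\right) + M = \left(12216 + \frac{20693527}{13803258}\right) + \frac{1}{121} = \frac{168641293255}{13803258} + \frac{1}{121} = \frac{20405610287113}{1670194218}$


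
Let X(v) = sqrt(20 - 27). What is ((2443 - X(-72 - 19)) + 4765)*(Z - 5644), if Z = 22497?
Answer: 121476424 - 16853*I*sqrt(7) ≈ 1.2148e+8 - 44589.0*I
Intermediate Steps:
X(v) = I*sqrt(7) (X(v) = sqrt(-7) = I*sqrt(7))
((2443 - X(-72 - 19)) + 4765)*(Z - 5644) = ((2443 - I*sqrt(7)) + 4765)*(22497 - 5644) = ((2443 - I*sqrt(7)) + 4765)*16853 = (7208 - I*sqrt(7))*16853 = 121476424 - 16853*I*sqrt(7)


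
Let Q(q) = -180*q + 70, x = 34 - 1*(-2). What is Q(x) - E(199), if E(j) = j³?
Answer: -7887009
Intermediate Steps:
x = 36 (x = 34 + 2 = 36)
Q(q) = 70 - 180*q
Q(x) - E(199) = (70 - 180*36) - 1*199³ = (70 - 6480) - 1*7880599 = -6410 - 7880599 = -7887009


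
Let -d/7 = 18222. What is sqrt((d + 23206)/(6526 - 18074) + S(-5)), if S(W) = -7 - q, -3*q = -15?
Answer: I*sqrt(24704059)/2887 ≈ 1.7216*I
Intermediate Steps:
d = -127554 (d = -7*18222 = -127554)
q = 5 (q = -1/3*(-15) = 5)
S(W) = -12 (S(W) = -7 - 1*5 = -7 - 5 = -12)
sqrt((d + 23206)/(6526 - 18074) + S(-5)) = sqrt((-127554 + 23206)/(6526 - 18074) - 12) = sqrt(-104348/(-11548) - 12) = sqrt(-104348*(-1/11548) - 12) = sqrt(26087/2887 - 12) = sqrt(-8557/2887) = I*sqrt(24704059)/2887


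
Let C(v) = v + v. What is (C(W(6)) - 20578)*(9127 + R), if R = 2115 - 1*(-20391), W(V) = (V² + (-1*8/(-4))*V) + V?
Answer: -647527510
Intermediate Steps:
W(V) = V² + 3*V (W(V) = (V² + (-8*(-¼))*V) + V = (V² + 2*V) + V = V² + 3*V)
C(v) = 2*v
R = 22506 (R = 2115 + 20391 = 22506)
(C(W(6)) - 20578)*(9127 + R) = (2*(6*(3 + 6)) - 20578)*(9127 + 22506) = (2*(6*9) - 20578)*31633 = (2*54 - 20578)*31633 = (108 - 20578)*31633 = -20470*31633 = -647527510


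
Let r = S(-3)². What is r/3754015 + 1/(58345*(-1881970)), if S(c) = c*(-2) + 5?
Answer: 2657244908727/82440826979838950 ≈ 3.2232e-5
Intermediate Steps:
S(c) = 5 - 2*c (S(c) = -2*c + 5 = 5 - 2*c)
r = 121 (r = (5 - 2*(-3))² = (5 + 6)² = 11² = 121)
r/3754015 + 1/(58345*(-1881970)) = 121/3754015 + 1/(58345*(-1881970)) = 121*(1/3754015) + (1/58345)*(-1/1881970) = 121/3754015 - 1/109803539650 = 2657244908727/82440826979838950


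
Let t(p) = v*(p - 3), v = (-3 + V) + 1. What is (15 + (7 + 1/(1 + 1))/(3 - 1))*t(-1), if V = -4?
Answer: 450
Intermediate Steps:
v = -6 (v = (-3 - 4) + 1 = -7 + 1 = -6)
t(p) = 18 - 6*p (t(p) = -6*(p - 3) = -6*(-3 + p) = 18 - 6*p)
(15 + (7 + 1/(1 + 1))/(3 - 1))*t(-1) = (15 + (7 + 1/(1 + 1))/(3 - 1))*(18 - 6*(-1)) = (15 + (7 + 1/2)/2)*(18 + 6) = (15 + (7 + ½)*(½))*24 = (15 + (15/2)*(½))*24 = (15 + 15/4)*24 = (75/4)*24 = 450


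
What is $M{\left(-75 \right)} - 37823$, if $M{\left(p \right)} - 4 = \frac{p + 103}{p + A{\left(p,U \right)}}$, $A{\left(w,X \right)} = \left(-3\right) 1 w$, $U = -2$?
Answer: $- \frac{2836411}{75} \approx -37819.0$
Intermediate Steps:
$A{\left(w,X \right)} = - 3 w$
$M{\left(p \right)} = 4 - \frac{103 + p}{2 p}$ ($M{\left(p \right)} = 4 + \frac{p + 103}{p - 3 p} = 4 + \frac{103 + p}{\left(-2\right) p} = 4 + \left(103 + p\right) \left(- \frac{1}{2 p}\right) = 4 - \frac{103 + p}{2 p}$)
$M{\left(-75 \right)} - 37823 = \frac{-103 + 7 \left(-75\right)}{2 \left(-75\right)} - 37823 = \frac{1}{2} \left(- \frac{1}{75}\right) \left(-103 - 525\right) - 37823 = \frac{1}{2} \left(- \frac{1}{75}\right) \left(-628\right) - 37823 = \frac{314}{75} - 37823 = - \frac{2836411}{75}$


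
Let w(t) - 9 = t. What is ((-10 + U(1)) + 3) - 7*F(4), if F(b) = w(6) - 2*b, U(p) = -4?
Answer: -60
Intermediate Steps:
w(t) = 9 + t
F(b) = 15 - 2*b (F(b) = (9 + 6) - 2*b = 15 - 2*b)
((-10 + U(1)) + 3) - 7*F(4) = ((-10 - 4) + 3) - 7*(15 - 2*4) = (-14 + 3) - 7*(15 - 8) = -11 - 7*7 = -11 - 49 = -60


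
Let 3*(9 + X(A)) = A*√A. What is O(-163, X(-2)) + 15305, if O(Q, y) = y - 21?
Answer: 15275 - 2*I*√2/3 ≈ 15275.0 - 0.94281*I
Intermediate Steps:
X(A) = -9 + A^(3/2)/3 (X(A) = -9 + (A*√A)/3 = -9 + A^(3/2)/3)
O(Q, y) = -21 + y
O(-163, X(-2)) + 15305 = (-21 + (-9 + (-2)^(3/2)/3)) + 15305 = (-21 + (-9 + (-2*I*√2)/3)) + 15305 = (-21 + (-9 - 2*I*√2/3)) + 15305 = (-30 - 2*I*√2/3) + 15305 = 15275 - 2*I*√2/3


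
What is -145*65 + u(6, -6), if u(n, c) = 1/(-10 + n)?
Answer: -37701/4 ≈ -9425.3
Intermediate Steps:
-145*65 + u(6, -6) = -145*65 + 1/(-10 + 6) = -9425 + 1/(-4) = -9425 - ¼ = -37701/4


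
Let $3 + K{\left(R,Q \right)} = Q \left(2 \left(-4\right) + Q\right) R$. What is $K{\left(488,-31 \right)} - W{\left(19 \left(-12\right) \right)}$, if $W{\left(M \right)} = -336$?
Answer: $590325$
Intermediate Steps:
$K{\left(R,Q \right)} = -3 + Q R \left(-8 + Q\right)$ ($K{\left(R,Q \right)} = -3 + Q \left(2 \left(-4\right) + Q\right) R = -3 + Q \left(-8 + Q\right) R = -3 + Q R \left(-8 + Q\right)$)
$K{\left(488,-31 \right)} - W{\left(19 \left(-12\right) \right)} = \left(-3 + 488 \left(-31\right)^{2} - \left(-248\right) 488\right) - -336 = \left(-3 + 488 \cdot 961 + 121024\right) + 336 = \left(-3 + 468968 + 121024\right) + 336 = 589989 + 336 = 590325$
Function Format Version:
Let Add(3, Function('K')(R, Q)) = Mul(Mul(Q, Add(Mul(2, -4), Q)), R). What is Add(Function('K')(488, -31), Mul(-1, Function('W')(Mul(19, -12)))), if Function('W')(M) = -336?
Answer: 590325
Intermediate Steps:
Function('K')(R, Q) = Add(-3, Mul(Q, R, Add(-8, Q))) (Function('K')(R, Q) = Add(-3, Mul(Mul(Q, Add(Mul(2, -4), Q)), R)) = Add(-3, Mul(Mul(Q, Add(-8, Q)), R)) = Add(-3, Mul(Q, R, Add(-8, Q))))
Add(Function('K')(488, -31), Mul(-1, Function('W')(Mul(19, -12)))) = Add(Add(-3, Mul(488, Pow(-31, 2)), Mul(-8, -31, 488)), Mul(-1, -336)) = Add(Add(-3, Mul(488, 961), 121024), 336) = Add(Add(-3, 468968, 121024), 336) = Add(589989, 336) = 590325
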